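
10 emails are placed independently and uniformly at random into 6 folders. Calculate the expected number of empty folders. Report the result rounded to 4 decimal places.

0.9690

Let Xⱼ=1 if folder j is empty. P(Xⱼ=1) = ((6-1)/6)^10 = 9765625/60466176.
By linearity, E[#empty] = 6·9765625/60466176 = 9765625/10077696.
≈ 0.9690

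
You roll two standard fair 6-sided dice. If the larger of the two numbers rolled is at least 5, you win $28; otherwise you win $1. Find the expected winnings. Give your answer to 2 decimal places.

$16.00

E[payout] = (4/9)·1 + (5/9)·28 = 16
≈ $16.00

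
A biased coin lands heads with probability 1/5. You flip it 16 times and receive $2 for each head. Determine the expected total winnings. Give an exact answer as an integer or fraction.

E[#heads] = 16·1/5 = 16/5 (linearity over flips).
E[winnings] = 2·16/5 = 32/5.

32/5 dollars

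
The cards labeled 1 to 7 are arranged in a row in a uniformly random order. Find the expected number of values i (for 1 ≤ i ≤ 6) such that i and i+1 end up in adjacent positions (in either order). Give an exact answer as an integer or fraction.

For each i ∈ {1,…,6}, let Xᵢ = 1 if i and i+1 are adjacent. P(Xᵢ=1) = 2·(7−1)!/7! = 2/7.
By linearity, E[ΣXᵢ] = (6)·(2/7) = 12/7.

12/7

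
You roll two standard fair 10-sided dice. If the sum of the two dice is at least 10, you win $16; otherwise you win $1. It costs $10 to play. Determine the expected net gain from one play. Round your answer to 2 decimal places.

$0.60

E[payout] = (9/25)·1 + (16/25)·16 = 53/5
Expected profit = 53/5 − 10 = 3/5 ≈ $0.60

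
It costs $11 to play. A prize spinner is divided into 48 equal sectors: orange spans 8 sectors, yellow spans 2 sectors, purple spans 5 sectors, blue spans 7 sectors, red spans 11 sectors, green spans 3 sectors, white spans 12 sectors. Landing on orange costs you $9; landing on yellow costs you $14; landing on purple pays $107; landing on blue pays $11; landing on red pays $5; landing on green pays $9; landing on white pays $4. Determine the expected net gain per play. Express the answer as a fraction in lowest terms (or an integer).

E[payout] = (8/48)·(-9) + (2/48)·(-14) + (5/48)·107 + (7/48)·11 + (11/48)·5 + (3/48)·9 + (12/48)·4 = 107/8
Expected profit = 107/8 − 11 = 19/8

19/8 dollars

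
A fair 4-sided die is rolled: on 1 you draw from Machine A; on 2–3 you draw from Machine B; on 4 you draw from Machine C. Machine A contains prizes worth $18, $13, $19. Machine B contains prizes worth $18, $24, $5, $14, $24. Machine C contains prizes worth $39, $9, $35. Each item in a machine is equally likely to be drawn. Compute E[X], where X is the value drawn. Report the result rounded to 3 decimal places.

$19.583

E[X | Machine A] = (18 + 13 + 19)/3 = 50/3
E[X | Machine B] = (18 + 24 + 5 + 14 + 24)/5 = 17
E[X | Machine C] = (39 + 9 + 35)/3 = 83/3
E[X] = (1/4)·50/3 + (1/2)·17 + (1/4)·83/3 = 235/12 ≈ 19.583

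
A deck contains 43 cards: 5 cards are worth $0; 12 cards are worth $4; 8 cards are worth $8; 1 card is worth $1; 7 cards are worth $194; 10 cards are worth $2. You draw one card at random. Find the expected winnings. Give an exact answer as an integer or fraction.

1491/43 dollars

E[payout] = (5/43)·0 + (12/43)·4 + (8/43)·8 + (1/43)·1 + (7/43)·194 + (10/43)·2 = 1491/43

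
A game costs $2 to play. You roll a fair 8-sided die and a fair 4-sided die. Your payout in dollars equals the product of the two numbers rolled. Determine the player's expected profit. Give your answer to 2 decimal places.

$9.25

Distribution of the product of the two numbers rolled: 1 w.p. 1/32, 2 w.p. 1/16, 3 w.p. 1/16, 4 w.p. 3/32, 5 w.p. 1/32, 6 w.p. 3/32, …
E[payout] = (1/32)·1 + (1/16)·2 + (1/16)·3 + (3/32)·4 + (1/32)·5 + (3/32)·6 + (1/32)·7 + (3/32)·8 + (1/32)·9 + (1/32)·10 + (3/32)·12 + (1/32)·14 + (1/32)·15 + (1/16)·16 + (1/32)·18 + (1/32)·20 + (1/32)·21 + (1/16)·24 + (1/32)·28 + (1/32)·32 = 45/4
Expected profit = 45/4 − 2 = 37/4 ≈ $9.25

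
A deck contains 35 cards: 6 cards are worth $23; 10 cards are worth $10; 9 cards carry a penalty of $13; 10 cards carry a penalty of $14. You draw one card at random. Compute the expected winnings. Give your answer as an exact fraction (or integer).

E[payout] = (6/35)·23 + (10/35)·10 + (9/35)·(-13) + (10/35)·(-14) = -19/35

-19/35 dollars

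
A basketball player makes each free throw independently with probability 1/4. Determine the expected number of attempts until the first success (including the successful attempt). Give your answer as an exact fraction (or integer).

For a geometric distribution, E[trials] = 1/p = 1/(1/4) = 4.

4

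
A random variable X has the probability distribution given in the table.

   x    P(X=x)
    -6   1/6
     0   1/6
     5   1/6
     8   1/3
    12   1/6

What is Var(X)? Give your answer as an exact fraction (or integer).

141/4

E[X] = (1/6)·(-6) + (1/6)·0 + (1/6)·5 + (1/3)·8 + (1/6)·12 = 9/2
E[X²] = (1/6)·36 + (1/6)·0 + (1/6)·25 + (1/3)·64 + (1/6)·144 = 111/2
Var(X) = 111/2 − (9/2)² = 141/4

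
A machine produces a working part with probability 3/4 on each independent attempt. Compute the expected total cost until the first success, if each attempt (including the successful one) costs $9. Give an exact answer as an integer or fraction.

E[#attempts] = 1/p = 4/3; E[cost] = 9·4/3 = 12.

$12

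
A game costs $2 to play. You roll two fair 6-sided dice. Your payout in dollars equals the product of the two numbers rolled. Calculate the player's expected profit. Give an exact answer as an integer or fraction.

41/4 dollars

Distribution of the product of the two numbers rolled: 1 w.p. 1/36, 2 w.p. 1/18, 3 w.p. 1/18, 4 w.p. 1/12, 5 w.p. 1/18, 6 w.p. 1/9, …
E[payout] = (1/36)·1 + (1/18)·2 + (1/18)·3 + (1/12)·4 + (1/18)·5 + (1/9)·6 + (1/18)·8 + (1/36)·9 + (1/18)·10 + (1/9)·12 + (1/18)·15 + (1/36)·16 + (1/18)·18 + (1/18)·20 + (1/18)·24 + (1/36)·25 + (1/18)·30 + (1/36)·36 = 49/4
Expected profit = 49/4 − 2 = 41/4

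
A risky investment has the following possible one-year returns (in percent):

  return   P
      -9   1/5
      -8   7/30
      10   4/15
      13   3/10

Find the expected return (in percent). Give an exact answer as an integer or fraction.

E[X] = (1/5)·(-9) + (7/30)·(-8) + (4/15)·10 + (3/10)·13
     = 29/10

29/10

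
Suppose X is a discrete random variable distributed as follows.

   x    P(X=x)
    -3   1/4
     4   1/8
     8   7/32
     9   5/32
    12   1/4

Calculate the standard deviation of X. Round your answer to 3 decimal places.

5.659

E[X] = 189/32, E[X²] = 2141/32
Var(X) = E[X²] − (E[X])² = 2141/32 − 35721/1024 = 32791/1024
SD(X) = √(32791/1024) ≈ 5.659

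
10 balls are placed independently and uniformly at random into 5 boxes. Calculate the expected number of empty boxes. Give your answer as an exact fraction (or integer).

1048576/1953125

Let Xⱼ=1 if box j is empty. P(Xⱼ=1) = ((5-1)/5)^10 = 1048576/9765625.
By linearity, E[#empty] = 5·1048576/9765625 = 1048576/1953125.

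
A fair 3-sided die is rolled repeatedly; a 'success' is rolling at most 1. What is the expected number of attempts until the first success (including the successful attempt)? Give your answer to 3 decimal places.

3.000

For a geometric distribution, E[trials] = 1/p = 1/(1/3) = 3.
≈ 3.000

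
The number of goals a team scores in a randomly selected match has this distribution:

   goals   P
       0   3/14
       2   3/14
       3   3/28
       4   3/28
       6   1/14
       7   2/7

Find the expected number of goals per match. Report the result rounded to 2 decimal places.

3.61

E[X] = (3/14)·0 + (3/14)·2 + (3/28)·3 + (3/28)·4 + (1/14)·6 + (2/7)·7
     = 101/28 ≈ 3.61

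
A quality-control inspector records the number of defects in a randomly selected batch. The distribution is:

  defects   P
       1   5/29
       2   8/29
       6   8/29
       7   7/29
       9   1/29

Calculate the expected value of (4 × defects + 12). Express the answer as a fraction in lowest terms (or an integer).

856/29

E[4x+12] = (5/29)·16 + (8/29)·20 + (8/29)·36 + (7/29)·40 + (1/29)·48
     = 856/29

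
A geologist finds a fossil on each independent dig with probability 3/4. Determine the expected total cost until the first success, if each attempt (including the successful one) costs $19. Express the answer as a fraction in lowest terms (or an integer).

E[#attempts] = 1/p = 4/3; E[cost] = 19·4/3 = 76/3.

76/3 dollars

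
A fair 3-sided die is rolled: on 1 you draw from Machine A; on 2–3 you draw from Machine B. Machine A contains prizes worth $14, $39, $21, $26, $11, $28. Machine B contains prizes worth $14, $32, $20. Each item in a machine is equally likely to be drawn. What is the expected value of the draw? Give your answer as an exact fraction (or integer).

403/18 dollars

E[X | Machine A] = (14 + 39 + 21 + 26 + 11 + 28)/6 = 139/6
E[X | Machine B] = (14 + 32 + 20)/3 = 22
E[X] = (1/3)·139/6 + (2/3)·22 = 403/18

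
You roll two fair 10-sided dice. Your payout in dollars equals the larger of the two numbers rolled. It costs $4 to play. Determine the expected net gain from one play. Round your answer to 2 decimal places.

Distribution of the larger of the two numbers rolled: 1 w.p. 1/100, 2 w.p. 3/100, 3 w.p. 1/20, 4 w.p. 7/100, 5 w.p. 9/100, 6 w.p. 11/100, …
E[payout] = (1/100)·1 + (3/100)·2 + (1/20)·3 + (7/100)·4 + (9/100)·5 + (11/100)·6 + (13/100)·7 + (3/20)·8 + (17/100)·9 + (19/100)·10 = 143/20
Expected profit = 143/20 − 4 = 63/20 ≈ $3.15

$3.15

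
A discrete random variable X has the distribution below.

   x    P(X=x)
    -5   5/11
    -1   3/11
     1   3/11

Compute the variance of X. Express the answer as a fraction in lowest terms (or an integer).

E[X] = (5/11)·(-5) + (3/11)·(-1) + (3/11)·1 = -25/11
E[X²] = (5/11)·25 + (3/11)·1 + (3/11)·1 = 131/11
Var(X) = 131/11 − (-25/11)² = 816/121

816/121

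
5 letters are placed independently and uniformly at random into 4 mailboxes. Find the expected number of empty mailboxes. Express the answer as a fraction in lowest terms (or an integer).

Let Xⱼ=1 if mailbox j is empty. P(Xⱼ=1) = ((4-1)/4)^5 = 243/1024.
By linearity, E[#empty] = 4·243/1024 = 243/256.

243/256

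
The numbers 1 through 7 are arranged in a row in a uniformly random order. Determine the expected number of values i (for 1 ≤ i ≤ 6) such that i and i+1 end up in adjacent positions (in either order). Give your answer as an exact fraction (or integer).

For each i ∈ {1,…,6}, let Xᵢ = 1 if i and i+1 are adjacent. P(Xᵢ=1) = 2·(7−1)!/7! = 2/7.
By linearity, E[ΣXᵢ] = (6)·(2/7) = 12/7.

12/7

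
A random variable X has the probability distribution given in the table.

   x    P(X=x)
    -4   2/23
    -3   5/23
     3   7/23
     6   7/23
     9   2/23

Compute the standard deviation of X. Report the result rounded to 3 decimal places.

E[X] = 58/23, E[X²] = 554/23
Var(X) = E[X²] − (E[X])² = 554/23 − 3364/529 = 9378/529
SD(X) = √(9378/529) ≈ 4.210

4.210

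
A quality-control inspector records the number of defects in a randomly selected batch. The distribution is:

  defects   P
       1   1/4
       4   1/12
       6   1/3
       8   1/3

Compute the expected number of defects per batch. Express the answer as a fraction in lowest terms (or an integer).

E[X] = (1/4)·1 + (1/12)·4 + (1/3)·6 + (1/3)·8
     = 21/4

21/4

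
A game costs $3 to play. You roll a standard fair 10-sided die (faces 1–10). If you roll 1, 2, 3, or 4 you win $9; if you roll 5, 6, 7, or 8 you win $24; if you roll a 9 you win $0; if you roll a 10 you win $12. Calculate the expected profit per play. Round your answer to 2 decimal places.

$11.40

E[payout] = (1/10)·0 + (2/5)·9 + (1/10)·12 + (2/5)·24 = 72/5
Expected profit = 72/5 − 3 = 57/5 ≈ $11.40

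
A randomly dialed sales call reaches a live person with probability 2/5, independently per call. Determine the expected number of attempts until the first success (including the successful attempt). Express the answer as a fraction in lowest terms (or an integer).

For a geometric distribution, E[trials] = 1/p = 1/(2/5) = 5/2.

5/2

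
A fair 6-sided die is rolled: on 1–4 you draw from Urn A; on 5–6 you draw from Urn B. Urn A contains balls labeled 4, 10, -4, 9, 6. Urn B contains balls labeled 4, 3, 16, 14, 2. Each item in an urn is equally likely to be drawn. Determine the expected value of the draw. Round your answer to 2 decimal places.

5.93

E[X | Urn A] = (4 + 10 − 4 + 9 + 6)/5 = 5
E[X | Urn B] = (4 + 3 + 16 + 14 + 2)/5 = 39/5
E[X] = (2/3)·5 + (1/3)·39/5 = 89/15 ≈ 5.93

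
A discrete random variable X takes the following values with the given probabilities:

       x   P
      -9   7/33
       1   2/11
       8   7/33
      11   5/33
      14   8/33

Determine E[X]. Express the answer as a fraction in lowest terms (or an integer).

166/33

E[X] = (7/33)·(-9) + (2/11)·1 + (7/33)·8 + (5/33)·11 + (8/33)·14
     = 166/33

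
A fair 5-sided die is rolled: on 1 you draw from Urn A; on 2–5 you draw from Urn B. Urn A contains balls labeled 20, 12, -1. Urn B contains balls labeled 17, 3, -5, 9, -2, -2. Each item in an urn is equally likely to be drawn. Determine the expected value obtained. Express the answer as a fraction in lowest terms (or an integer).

71/15

E[X | Urn A] = (20 + 12 − 1)/3 = 31/3
E[X | Urn B] = (17 + 3 − 5 + 9 − 2 − 2)/6 = 10/3
E[X] = (1/5)·31/3 + (4/5)·10/3 = 71/15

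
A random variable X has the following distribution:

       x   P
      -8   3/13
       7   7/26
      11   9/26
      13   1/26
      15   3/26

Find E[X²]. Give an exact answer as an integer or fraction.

1330/13

E[X²] = (3/13)·64 + (7/26)·49 + (9/26)·121 + (1/26)·169 + (3/26)·225
     = 1330/13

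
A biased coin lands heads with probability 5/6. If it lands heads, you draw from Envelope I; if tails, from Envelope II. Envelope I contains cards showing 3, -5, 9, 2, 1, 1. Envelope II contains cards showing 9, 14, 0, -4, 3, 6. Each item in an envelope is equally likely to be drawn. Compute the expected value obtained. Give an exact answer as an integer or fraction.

E[X | Envelope I] = (3 − 5 + 9 + 2 + 1 + 1)/6 = 11/6
E[X | Envelope II] = (9 + 14 + 0 − 4 + 3 + 6)/6 = 14/3
E[X] = (5/6)·11/6 + (1/6)·14/3 = 83/36

83/36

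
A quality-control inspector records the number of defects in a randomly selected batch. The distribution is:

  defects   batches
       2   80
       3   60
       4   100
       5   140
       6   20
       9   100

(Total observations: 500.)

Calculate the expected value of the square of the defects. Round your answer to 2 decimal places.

29.56

Total = 500, so P(defects=2) = 80/500, etc.
E[X²] = (4/25)·4 + (3/25)·9 + (1/5)·16 + (7/25)·25 + (1/25)·36 + (1/5)·81
     = 739/25 ≈ 29.56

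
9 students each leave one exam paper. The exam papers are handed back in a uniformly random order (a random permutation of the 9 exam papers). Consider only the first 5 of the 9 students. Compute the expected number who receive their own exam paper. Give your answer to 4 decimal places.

Let Xᵢ = 1 if person i gets their own exam paper. For each i, P(Xᵢ=1) = 1/9.
By linearity of expectation, E[X₁+…+X_5] = 5·(1/9) = 5/9.
≈ 0.5556

0.5556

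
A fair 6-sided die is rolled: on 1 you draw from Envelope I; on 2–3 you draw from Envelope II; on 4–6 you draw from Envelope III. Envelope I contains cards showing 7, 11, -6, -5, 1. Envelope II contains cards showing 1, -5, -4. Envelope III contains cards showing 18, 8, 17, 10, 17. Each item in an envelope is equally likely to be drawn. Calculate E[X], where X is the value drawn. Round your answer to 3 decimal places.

E[X | Envelope I] = (7 + 11 − 6 − 5 + 1)/5 = 8/5
E[X | Envelope II] = (1 − 5 − 4)/3 = -8/3
E[X | Envelope III] = (18 + 8 + 17 + 10 + 17)/5 = 14
E[X] = (1/6)·8/5 + (1/3)·(-8/3) + (1/2)·14 = 287/45 ≈ 6.378

6.378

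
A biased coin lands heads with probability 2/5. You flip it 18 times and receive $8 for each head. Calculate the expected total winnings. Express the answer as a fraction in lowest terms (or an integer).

288/5 dollars

E[#heads] = 18·2/5 = 36/5 (linearity over flips).
E[winnings] = 8·36/5 = 288/5.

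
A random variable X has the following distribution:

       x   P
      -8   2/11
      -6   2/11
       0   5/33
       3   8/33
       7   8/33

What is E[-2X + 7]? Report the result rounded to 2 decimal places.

7.24

E[-2x+7] = (2/11)·23 + (2/11)·19 + (5/33)·7 + (8/33)·1 + (8/33)·(-7)
     = 239/33 ≈ 7.24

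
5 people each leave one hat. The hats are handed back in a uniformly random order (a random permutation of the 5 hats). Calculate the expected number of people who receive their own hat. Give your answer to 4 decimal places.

1.0000

Let Xᵢ = 1 if person i gets their own hat. For each i, P(Xᵢ=1) = 1/5.
By linearity of expectation, E[X₁+…+X_5] = 5·(1/5) = 1.
≈ 1.0000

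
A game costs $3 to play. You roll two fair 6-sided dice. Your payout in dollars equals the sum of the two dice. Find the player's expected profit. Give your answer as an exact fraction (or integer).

Distribution of the sum of the two dice: 2 w.p. 1/36, 3 w.p. 1/18, 4 w.p. 1/12, 5 w.p. 1/9, 6 w.p. 5/36, 7 w.p. 1/6, …
E[payout] = (1/36)·2 + (1/18)·3 + (1/12)·4 + (1/9)·5 + (5/36)·6 + (1/6)·7 + (5/36)·8 + (1/9)·9 + (1/12)·10 + (1/18)·11 + (1/36)·12 = 7
Expected profit = 7 − 3 = 4

$4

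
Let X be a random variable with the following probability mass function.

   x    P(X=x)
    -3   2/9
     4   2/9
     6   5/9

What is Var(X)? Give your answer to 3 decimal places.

E[X] = (2/9)·(-3) + (2/9)·4 + (5/9)·6 = 32/9
E[X²] = (2/9)·9 + (2/9)·16 + (5/9)·36 = 230/9
Var(X) = 230/9 − (32/9)² = 1046/81 ≈ 12.914

12.914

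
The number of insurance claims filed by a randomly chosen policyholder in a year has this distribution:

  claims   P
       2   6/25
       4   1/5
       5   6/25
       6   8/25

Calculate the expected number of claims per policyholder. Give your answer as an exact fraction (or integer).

E[X] = (6/25)·2 + (1/5)·4 + (6/25)·5 + (8/25)·6
     = 22/5

22/5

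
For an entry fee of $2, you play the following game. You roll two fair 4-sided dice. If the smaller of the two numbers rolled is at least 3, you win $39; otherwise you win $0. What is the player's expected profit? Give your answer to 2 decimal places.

$7.75

E[payout] = (3/4)·0 + (1/4)·39 = 39/4
Expected profit = 39/4 − 2 = 31/4 ≈ $7.75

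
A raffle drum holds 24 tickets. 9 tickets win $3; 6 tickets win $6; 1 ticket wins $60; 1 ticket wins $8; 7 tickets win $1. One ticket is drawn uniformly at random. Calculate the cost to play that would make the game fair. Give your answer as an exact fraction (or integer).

23/4 dollars

E[payout] = (9/24)·3 + (6/24)·6 + (1/24)·60 + (1/24)·8 + (7/24)·1 = 23/4
Fair fee = E[payout] = 23/4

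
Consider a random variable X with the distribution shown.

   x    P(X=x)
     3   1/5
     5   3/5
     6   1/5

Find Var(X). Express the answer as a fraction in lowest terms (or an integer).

E[X] = (1/5)·3 + (3/5)·5 + (1/5)·6 = 24/5
E[X²] = (1/5)·9 + (3/5)·25 + (1/5)·36 = 24
Var(X) = 24 − (24/5)² = 24/25

24/25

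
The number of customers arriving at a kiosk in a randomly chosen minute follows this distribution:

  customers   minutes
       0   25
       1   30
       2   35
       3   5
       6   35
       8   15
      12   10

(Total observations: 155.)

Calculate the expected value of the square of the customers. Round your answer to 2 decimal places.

Total = 155, so P(customers=0) = 25/155, etc.
E[X²] = (5/31)·0 + (6/31)·1 + (7/31)·4 + (1/31)·9 + (7/31)·36 + (3/31)·64 + (2/31)·144
     = 25 ≈ 25.00

25.00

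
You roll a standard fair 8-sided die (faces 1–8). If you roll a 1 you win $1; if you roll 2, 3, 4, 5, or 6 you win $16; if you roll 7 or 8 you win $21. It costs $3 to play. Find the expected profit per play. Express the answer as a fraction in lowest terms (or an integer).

99/8 dollars

E[payout] = (1/8)·1 + (5/8)·16 + (1/4)·21 = 123/8
Expected profit = 123/8 − 3 = 99/8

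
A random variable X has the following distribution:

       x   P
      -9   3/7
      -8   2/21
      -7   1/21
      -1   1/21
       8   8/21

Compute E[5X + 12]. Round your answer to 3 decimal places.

E[5x+12] = (3/7)·(-33) + (2/21)·(-28) + (1/21)·(-23) + (1/21)·7 + (8/21)·52
     = 47/21 ≈ 2.238

2.238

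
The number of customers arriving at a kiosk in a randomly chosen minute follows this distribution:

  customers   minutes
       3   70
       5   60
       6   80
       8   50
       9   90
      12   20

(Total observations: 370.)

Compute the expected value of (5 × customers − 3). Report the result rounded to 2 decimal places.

Total = 370, so P(customers=3) = 70/370, etc.
E[5x-3] = (7/37)·12 + (6/37)·22 + (8/37)·27 + (5/37)·37 + (9/37)·42 + (2/37)·57
     = 1109/37 ≈ 29.97

29.97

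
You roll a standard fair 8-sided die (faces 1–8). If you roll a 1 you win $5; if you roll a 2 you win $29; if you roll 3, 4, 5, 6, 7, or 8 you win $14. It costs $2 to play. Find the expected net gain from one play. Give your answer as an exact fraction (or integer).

51/4 dollars

E[payout] = (1/8)·5 + (3/4)·14 + (1/8)·29 = 59/4
Expected profit = 59/4 − 2 = 51/4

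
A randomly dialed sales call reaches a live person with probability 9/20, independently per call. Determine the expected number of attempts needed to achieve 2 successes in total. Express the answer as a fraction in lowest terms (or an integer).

40/9

By linearity (sum of 2 independent geometric waits), E[trials] = 2/p = 2/(9/20) = 40/9.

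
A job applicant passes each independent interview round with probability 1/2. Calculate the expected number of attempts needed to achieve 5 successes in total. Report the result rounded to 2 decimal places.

10.00

By linearity (sum of 5 independent geometric waits), E[trials] = 5/p = 5/(1/2) = 10.
≈ 10.00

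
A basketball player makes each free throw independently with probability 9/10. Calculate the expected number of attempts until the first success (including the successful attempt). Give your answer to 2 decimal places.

For a geometric distribution, E[trials] = 1/p = 1/(9/10) = 10/9.
≈ 1.11

1.11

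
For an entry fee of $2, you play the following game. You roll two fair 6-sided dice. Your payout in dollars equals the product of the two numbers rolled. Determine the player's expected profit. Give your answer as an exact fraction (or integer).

Distribution of the product of the two numbers rolled: 1 w.p. 1/36, 2 w.p. 1/18, 3 w.p. 1/18, 4 w.p. 1/12, 5 w.p. 1/18, 6 w.p. 1/9, …
E[payout] = (1/36)·1 + (1/18)·2 + (1/18)·3 + (1/12)·4 + (1/18)·5 + (1/9)·6 + (1/18)·8 + (1/36)·9 + (1/18)·10 + (1/9)·12 + (1/18)·15 + (1/36)·16 + (1/18)·18 + (1/18)·20 + (1/18)·24 + (1/36)·25 + (1/18)·30 + (1/36)·36 = 49/4
Expected profit = 49/4 − 2 = 41/4

41/4 dollars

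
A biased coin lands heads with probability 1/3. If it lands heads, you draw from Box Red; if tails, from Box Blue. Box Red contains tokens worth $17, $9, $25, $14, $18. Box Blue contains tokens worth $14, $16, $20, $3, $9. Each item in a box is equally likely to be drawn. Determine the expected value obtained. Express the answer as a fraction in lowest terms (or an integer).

69/5 dollars

E[X | Box Red] = (17 + 9 + 25 + 14 + 18)/5 = 83/5
E[X | Box Blue] = (14 + 16 + 20 + 3 + 9)/5 = 62/5
E[X] = (1/3)·83/5 + (2/3)·62/5 = 69/5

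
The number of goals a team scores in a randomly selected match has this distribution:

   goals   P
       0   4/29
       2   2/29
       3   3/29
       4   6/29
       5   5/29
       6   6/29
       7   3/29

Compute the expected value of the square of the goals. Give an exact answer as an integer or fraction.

619/29

E[X²] = (4/29)·0 + (2/29)·4 + (3/29)·9 + (6/29)·16 + (5/29)·25 + (6/29)·36 + (3/29)·49
     = 619/29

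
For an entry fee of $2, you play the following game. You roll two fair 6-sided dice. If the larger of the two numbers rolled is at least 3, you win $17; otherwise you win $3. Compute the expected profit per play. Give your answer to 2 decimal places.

E[payout] = (1/9)·3 + (8/9)·17 = 139/9
Expected profit = 139/9 − 2 = 121/9 ≈ $13.44

$13.44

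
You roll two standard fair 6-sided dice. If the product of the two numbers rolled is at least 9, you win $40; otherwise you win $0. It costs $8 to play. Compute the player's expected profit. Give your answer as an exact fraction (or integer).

128/9 dollars

E[payout] = (4/9)·0 + (5/9)·40 = 200/9
Expected profit = 200/9 − 8 = 128/9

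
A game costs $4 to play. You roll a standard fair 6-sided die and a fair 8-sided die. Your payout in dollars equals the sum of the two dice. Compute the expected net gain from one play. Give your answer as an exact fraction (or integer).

Distribution of the sum of the two dice: 2 w.p. 1/48, 3 w.p. 1/24, 4 w.p. 1/16, 5 w.p. 1/12, 6 w.p. 5/48, 7 w.p. 1/8, …
E[payout] = (1/48)·2 + (1/24)·3 + (1/16)·4 + (1/12)·5 + (5/48)·6 + (1/8)·7 + (1/8)·8 + (1/8)·9 + (5/48)·10 + (1/12)·11 + (1/16)·12 + (1/24)·13 + (1/48)·14 = 8
Expected profit = 8 − 4 = 4

$4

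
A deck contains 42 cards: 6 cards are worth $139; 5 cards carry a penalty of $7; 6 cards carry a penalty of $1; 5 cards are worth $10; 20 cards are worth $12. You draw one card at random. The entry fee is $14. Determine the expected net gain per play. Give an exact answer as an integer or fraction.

E[payout] = (6/42)·139 + (5/42)·(-7) + (6/42)·(-1) + (5/42)·10 + (20/42)·12 = 361/14
Expected profit = 361/14 − 14 = 165/14

165/14 dollars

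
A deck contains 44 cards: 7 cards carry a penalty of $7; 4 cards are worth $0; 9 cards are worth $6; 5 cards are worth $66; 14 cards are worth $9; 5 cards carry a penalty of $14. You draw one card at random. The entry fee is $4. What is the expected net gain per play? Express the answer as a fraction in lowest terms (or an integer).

215/44 dollars

E[payout] = (7/44)·(-7) + (4/44)·0 + (9/44)·6 + (5/44)·66 + (14/44)·9 + (5/44)·(-14) = 391/44
Expected profit = 391/44 − 4 = 215/44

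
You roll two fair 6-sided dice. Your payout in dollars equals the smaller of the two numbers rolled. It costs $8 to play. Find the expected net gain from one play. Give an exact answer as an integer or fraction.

-197/36 dollars

Distribution of the smaller of the two numbers rolled: 1 w.p. 11/36, 2 w.p. 1/4, 3 w.p. 7/36, 4 w.p. 5/36, 5 w.p. 1/12, 6 w.p. 1/36
E[payout] = (11/36)·1 + (1/4)·2 + (7/36)·3 + (5/36)·4 + (1/12)·5 + (1/36)·6 = 91/36
Expected profit = 91/36 − 8 = -197/36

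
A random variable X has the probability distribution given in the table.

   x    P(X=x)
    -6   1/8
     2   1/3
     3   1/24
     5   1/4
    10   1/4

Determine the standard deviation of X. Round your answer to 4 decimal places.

4.8043

E[X] = 91/24, E[X²] = 899/24
Var(X) = E[X²] − (E[X])² = 899/24 − 8281/576 = 13295/576
SD(X) = √(13295/576) ≈ 4.8043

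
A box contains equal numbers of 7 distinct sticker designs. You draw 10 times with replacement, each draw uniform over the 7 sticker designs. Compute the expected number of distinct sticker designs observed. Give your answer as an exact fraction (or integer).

Let Xⱼ=1 if type j appears at least once. P(Xⱼ=1) = 1 − ((7−1)/7)^10 = 222009073/282475249.
E[#distinct] = 7·222009073/282475249 = 222009073/40353607.

222009073/40353607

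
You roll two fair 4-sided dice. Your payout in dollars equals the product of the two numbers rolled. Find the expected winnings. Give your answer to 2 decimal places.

Distribution of the product of the two numbers rolled: 1 w.p. 1/16, 2 w.p. 1/8, 3 w.p. 1/8, 4 w.p. 3/16, 6 w.p. 1/8, 8 w.p. 1/8, …
E[payout] = (1/16)·1 + (1/8)·2 + (1/8)·3 + (3/16)·4 + (1/8)·6 + (1/8)·8 + (1/16)·9 + (1/8)·12 + (1/16)·16 = 25/4
≈ $6.25

$6.25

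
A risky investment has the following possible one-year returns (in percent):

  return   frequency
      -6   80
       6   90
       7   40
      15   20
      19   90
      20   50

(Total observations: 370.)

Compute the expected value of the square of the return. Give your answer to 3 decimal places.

Total = 370, so P(return=-6) = 80/370, etc.
E[X²] = (8/37)·36 + (9/37)·36 + (4/37)·49 + (2/37)·225 + (9/37)·361 + (5/37)·400
     = 6507/37 ≈ 175.865

175.865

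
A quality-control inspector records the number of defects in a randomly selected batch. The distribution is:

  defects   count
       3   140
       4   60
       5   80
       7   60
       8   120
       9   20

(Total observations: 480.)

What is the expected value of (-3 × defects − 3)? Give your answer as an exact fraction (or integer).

-155/8

Total = 480, so P(defects=3) = 140/480, etc.
E[-3x-3] = (7/24)·(-12) + (1/8)·(-15) + (1/6)·(-18) + (1/8)·(-24) + (1/4)·(-27) + (1/24)·(-30)
     = -155/8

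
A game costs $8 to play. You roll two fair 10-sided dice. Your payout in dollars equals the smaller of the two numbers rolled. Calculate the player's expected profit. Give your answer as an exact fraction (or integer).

Distribution of the smaller of the two numbers rolled: 1 w.p. 19/100, 2 w.p. 17/100, 3 w.p. 3/20, 4 w.p. 13/100, 5 w.p. 11/100, 6 w.p. 9/100, …
E[payout] = (19/100)·1 + (17/100)·2 + (3/20)·3 + (13/100)·4 + (11/100)·5 + (9/100)·6 + (7/100)·7 + (1/20)·8 + (3/100)·9 + (1/100)·10 = 77/20
Expected profit = 77/20 − 8 = -83/20

-83/20 dollars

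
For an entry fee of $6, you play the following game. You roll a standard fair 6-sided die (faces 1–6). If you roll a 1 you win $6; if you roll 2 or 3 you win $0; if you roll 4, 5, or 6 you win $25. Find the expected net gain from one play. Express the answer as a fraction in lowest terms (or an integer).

E[payout] = (1/3)·0 + (1/6)·6 + (1/2)·25 = 27/2
Expected profit = 27/2 − 6 = 15/2

15/2 dollars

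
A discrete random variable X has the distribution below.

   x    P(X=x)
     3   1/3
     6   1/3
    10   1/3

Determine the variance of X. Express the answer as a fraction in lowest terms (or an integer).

E[X] = (1/3)·3 + (1/3)·6 + (1/3)·10 = 19/3
E[X²] = (1/3)·9 + (1/3)·36 + (1/3)·100 = 145/3
Var(X) = 145/3 − (19/3)² = 74/9

74/9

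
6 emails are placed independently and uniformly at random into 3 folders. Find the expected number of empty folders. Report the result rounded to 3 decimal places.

Let Xⱼ=1 if folder j is empty. P(Xⱼ=1) = ((3-1)/3)^6 = 64/729.
By linearity, E[#empty] = 3·64/729 = 64/243.
≈ 0.263

0.263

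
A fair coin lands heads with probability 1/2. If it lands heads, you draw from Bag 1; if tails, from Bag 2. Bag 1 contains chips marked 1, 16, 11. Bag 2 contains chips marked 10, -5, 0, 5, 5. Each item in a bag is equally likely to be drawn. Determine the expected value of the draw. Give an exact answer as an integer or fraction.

37/6

E[X | Bag 1] = (1 + 16 + 11)/3 = 28/3
E[X | Bag 2] = (10 − 5 + 0 + 5 + 5)/5 = 3
E[X] = (1/2)·28/3 + (1/2)·3 = 37/6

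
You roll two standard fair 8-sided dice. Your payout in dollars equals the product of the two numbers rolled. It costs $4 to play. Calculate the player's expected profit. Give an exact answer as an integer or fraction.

65/4 dollars

Distribution of the product of the two numbers rolled: 1 w.p. 1/64, 2 w.p. 1/32, 3 w.p. 1/32, 4 w.p. 3/64, 5 w.p. 1/32, 6 w.p. 1/16, …
E[payout] = (1/64)·1 + (1/32)·2 + (1/32)·3 + (3/64)·4 + (1/32)·5 + (1/16)·6 + (1/32)·7 + (1/16)·8 + (1/64)·9 + (1/32)·10 + (1/16)·12 + (1/32)·14 + (1/32)·15 + (3/64)·16 + (1/32)·18 + (1/32)·20 + (1/32)·21 + (1/16)·24 + (1/64)·25 + (1/32)·28 + (1/32)·30 + (1/32)·32 + (1/32)·35 + (1/64)·36 + (1/32)·40 + (1/32)·42 + (1/32)·48 + (1/64)·49 + (1/32)·56 + (1/64)·64 = 81/4
Expected profit = 81/4 − 4 = 65/4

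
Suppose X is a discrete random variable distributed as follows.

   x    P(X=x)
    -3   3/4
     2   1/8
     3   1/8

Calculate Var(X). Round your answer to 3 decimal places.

5.734

E[X] = (3/4)·(-3) + (1/8)·2 + (1/8)·3 = -13/8
E[X²] = (3/4)·9 + (1/8)·4 + (1/8)·9 = 67/8
Var(X) = 67/8 − (-13/8)² = 367/64 ≈ 5.734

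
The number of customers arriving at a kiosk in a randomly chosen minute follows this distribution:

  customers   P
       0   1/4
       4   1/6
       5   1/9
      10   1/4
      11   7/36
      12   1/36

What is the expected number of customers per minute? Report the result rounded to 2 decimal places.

6.19

E[X] = (1/4)·0 + (1/6)·4 + (1/9)·5 + (1/4)·10 + (7/36)·11 + (1/36)·12
     = 223/36 ≈ 6.19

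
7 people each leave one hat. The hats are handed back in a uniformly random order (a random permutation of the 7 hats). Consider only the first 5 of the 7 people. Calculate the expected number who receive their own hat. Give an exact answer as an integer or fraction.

Let Xᵢ = 1 if person i gets their own hat. For each i, P(Xᵢ=1) = 1/7.
By linearity of expectation, E[X₁+…+X_5] = 5·(1/7) = 5/7.

5/7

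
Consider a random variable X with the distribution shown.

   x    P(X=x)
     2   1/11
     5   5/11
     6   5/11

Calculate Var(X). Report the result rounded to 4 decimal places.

1.2397

E[X] = (1/11)·2 + (5/11)·5 + (5/11)·6 = 57/11
E[X²] = (1/11)·4 + (5/11)·25 + (5/11)·36 = 309/11
Var(X) = 309/11 − (57/11)² = 150/121 ≈ 1.2397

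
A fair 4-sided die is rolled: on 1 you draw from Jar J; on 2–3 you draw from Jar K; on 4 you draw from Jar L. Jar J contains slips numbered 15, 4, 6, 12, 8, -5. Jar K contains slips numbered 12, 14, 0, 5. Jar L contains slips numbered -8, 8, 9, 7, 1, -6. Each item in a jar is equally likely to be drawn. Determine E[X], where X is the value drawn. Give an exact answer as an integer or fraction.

E[X | Jar J] = (15 + 4 + 6 + 12 + 8 − 5)/6 = 20/3
E[X | Jar K] = (12 + 14 + 0 + 5)/4 = 31/4
E[X | Jar L] = (-8 + 8 + 9 + 7 + 1 − 6)/6 = 11/6
E[X] = (1/4)·20/3 + (1/2)·31/4 + (1/4)·11/6 = 6

6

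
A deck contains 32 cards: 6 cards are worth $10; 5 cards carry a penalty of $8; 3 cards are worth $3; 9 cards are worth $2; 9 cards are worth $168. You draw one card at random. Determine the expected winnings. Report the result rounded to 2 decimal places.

E[payout] = (6/32)·10 + (5/32)·(-8) + (3/32)·3 + (9/32)·2 + (9/32)·168 = 1559/32
≈ $48.72

$48.72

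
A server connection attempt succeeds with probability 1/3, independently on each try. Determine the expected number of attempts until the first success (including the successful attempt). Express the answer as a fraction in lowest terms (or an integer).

3

For a geometric distribution, E[trials] = 1/p = 1/(1/3) = 3.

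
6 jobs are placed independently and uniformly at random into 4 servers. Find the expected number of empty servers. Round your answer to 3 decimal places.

0.712

Let Xⱼ=1 if server j is empty. P(Xⱼ=1) = ((4-1)/4)^6 = 729/4096.
By linearity, E[#empty] = 4·729/4096 = 729/1024.
≈ 0.712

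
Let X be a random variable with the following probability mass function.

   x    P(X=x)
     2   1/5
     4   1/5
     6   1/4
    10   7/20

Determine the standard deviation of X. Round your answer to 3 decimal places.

E[X] = 31/5, E[X²] = 48
Var(X) = E[X²] − (E[X])² = 48 − 961/25 = 239/25
SD(X) = √(239/25) ≈ 3.092

3.092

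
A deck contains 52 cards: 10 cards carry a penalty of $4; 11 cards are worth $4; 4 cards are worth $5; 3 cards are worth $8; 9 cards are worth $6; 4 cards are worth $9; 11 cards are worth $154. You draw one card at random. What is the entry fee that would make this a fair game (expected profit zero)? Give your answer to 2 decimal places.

$35.23

E[payout] = (10/52)·(-4) + (11/52)·4 + (4/52)·5 + (3/52)·8 + (9/52)·6 + (4/52)·9 + (11/52)·154 = 458/13
Fair fee = E[payout] = 458/13 ≈ $35.23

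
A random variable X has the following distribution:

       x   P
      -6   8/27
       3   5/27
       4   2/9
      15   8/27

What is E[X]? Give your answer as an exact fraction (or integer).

37/9

E[X] = (8/27)·(-6) + (5/27)·3 + (2/9)·4 + (8/27)·15
     = 37/9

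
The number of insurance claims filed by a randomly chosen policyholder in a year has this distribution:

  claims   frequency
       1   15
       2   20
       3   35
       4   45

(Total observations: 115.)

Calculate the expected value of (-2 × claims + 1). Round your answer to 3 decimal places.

-4.913

Total = 115, so P(claims=1) = 15/115, etc.
E[-2x+1] = (3/23)·(-1) + (4/23)·(-3) + (7/23)·(-5) + (9/23)·(-7)
     = -113/23 ≈ -4.913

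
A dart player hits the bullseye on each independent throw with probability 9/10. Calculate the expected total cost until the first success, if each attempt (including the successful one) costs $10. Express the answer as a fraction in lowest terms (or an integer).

100/9 dollars

E[#attempts] = 1/p = 10/9; E[cost] = 10·10/9 = 100/9.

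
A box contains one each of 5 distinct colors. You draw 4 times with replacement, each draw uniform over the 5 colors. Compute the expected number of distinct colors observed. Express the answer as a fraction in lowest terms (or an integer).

369/125

Let Xⱼ=1 if type j appears at least once. P(Xⱼ=1) = 1 − ((5−1)/5)^4 = 369/625.
E[#distinct] = 5·369/625 = 369/125.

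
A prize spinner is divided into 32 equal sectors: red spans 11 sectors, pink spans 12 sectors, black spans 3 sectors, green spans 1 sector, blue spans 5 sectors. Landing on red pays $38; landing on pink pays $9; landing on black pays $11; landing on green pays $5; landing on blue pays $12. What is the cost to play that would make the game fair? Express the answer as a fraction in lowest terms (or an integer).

39/2 dollars

E[payout] = (11/32)·38 + (12/32)·9 + (3/32)·11 + (1/32)·5 + (5/32)·12 = 39/2
Fair fee = E[payout] = 39/2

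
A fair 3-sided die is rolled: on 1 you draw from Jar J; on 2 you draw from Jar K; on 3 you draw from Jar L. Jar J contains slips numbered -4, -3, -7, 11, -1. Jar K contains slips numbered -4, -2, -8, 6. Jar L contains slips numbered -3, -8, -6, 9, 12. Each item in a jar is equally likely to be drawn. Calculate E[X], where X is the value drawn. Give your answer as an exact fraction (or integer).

-2/3

E[X | Jar J] = (-4 − 3 − 7 + 11 − 1)/5 = -4/5
E[X | Jar K] = (-4 − 2 − 8 + 6)/4 = -2
E[X | Jar L] = (-3 − 8 − 6 + 9 + 12)/5 = 4/5
E[X] = (1/3)·(-4/5) + (1/3)·(-2) + (1/3)·4/5 = -2/3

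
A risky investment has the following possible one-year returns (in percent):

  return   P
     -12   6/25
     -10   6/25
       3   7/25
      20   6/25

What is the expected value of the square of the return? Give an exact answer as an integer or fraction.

E[X²] = (6/25)·144 + (6/25)·100 + (7/25)·9 + (6/25)·400
     = 3927/25

3927/25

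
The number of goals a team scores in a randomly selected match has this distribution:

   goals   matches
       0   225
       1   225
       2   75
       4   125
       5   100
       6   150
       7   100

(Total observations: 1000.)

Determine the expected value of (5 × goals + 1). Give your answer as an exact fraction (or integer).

127/8

Total = 1000, so P(goals=0) = 225/1000, etc.
E[5x+1] = (9/40)·1 + (9/40)·6 + (3/40)·11 + (1/8)·21 + (1/10)·26 + (3/20)·31 + (1/10)·36
     = 127/8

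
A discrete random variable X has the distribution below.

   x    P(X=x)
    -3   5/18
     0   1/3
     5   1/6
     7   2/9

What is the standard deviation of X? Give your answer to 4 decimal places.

E[X] = 14/9, E[X²] = 158/9
Var(X) = E[X²] − (E[X])² = 158/9 − 196/81 = 1226/81
SD(X) = √(1226/81) ≈ 3.8905

3.8905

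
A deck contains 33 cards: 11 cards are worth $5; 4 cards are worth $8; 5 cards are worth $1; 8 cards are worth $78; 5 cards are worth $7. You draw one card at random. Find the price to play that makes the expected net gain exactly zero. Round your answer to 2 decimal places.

E[payout] = (11/33)·5 + (4/33)·8 + (5/33)·1 + (8/33)·78 + (5/33)·7 = 751/33
Fair fee = E[payout] = 751/33 ≈ $22.76

$22.76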